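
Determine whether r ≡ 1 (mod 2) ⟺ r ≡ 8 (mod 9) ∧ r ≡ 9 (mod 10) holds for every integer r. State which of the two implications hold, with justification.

(⇒) This fails: r = 1 gives 1 ≡ 1 (mod 2) but 1 ≡ 1 (mod 9), so the conjunction on the right does not hold.

(⇐) Conversely, if r ≡ 8 (mod 9) and r ≡ 9 (mod 10), then by the Chinese remainder theorem r ≡ 89 (mod 90). Since 89 ≡ 1 (mod 2) and 2 ∣ 90, we get r ≡ 1 (mod 2).

Only the converse holds.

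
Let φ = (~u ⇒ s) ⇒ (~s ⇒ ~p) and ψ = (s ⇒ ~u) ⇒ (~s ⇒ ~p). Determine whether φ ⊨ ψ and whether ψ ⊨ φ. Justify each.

The forward direction fails; the converse holds.

(⇐) Assume the antecedent. If s is true, (~u ⇒ s) ⇒ (~s ⇒ ~p) reduces to true regardless of the other variables. If s is false, the antecedent forces (u = F, s = F, p = F) or (u = T, s = F, p = F), and (~u ⇒ s) ⇒ (~s ⇒ ~p) holds there. Either way (~u ⇒ s) ⇒ (~s ⇒ ~p) holds.

(⇒) This fails. Under u = F, s = F, p = T, the left side is true but the right side is false.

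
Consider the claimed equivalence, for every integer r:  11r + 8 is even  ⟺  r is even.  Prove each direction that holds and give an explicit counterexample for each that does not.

Both directions hold; the statement is true.

(⇒) Suppose 11r + 8 is even. Since 11 is odd, 11r and r have the same parity, so 11r + 8 ≡ r + 8 (mod 2). As 8 is even, 11r + 8 is even exactly when r is even. Thus r is even.

(⇐) Conversely, suppose r is even; write r = 2j. Then 11r + 8 = 11·(2j) + 8 = 2·11j + 8, which is even.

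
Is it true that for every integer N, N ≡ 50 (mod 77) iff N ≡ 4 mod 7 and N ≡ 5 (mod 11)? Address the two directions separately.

(⟹) This fails: N = 50 gives 50 ≡ 50 (mod 77) but 50 ≡ 1 (mod 7), so the conjunction on the right does not hold.

(⟸) This fails: N = 60 satisfies both congruences on the right (60 ≡ 4 mod 7 and 60 ≡ 5 mod 11) yet 60 ≡ 60 (mod 77), not 50.

(⇒) fails and (⇐) fails.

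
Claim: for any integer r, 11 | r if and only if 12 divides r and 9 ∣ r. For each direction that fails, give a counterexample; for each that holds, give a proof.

Both directions fail.

[⇒] This fails: take r = 11. Certainly 11 ∣ 11, but 12 ∤ 11.

[⇐] This fails: take r = 36. Both 12 ∣ 36 and 9 ∣ 36, yet 36 is not a multiple of 11 (since 36 = 3·11 + 3), so 11 ∤ 36.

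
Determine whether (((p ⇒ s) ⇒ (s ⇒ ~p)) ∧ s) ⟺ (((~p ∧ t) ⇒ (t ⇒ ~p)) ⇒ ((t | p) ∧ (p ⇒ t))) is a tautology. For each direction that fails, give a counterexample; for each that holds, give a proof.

Forward direction. This fails. Under s = T, p = F, t = F, the left side is true but the right side is false.

Converse. This fails. Under s = F, p = F, t = T, the left side is false but the right side is true.

Both directions fail.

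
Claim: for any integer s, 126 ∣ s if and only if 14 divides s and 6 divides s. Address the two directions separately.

Only the forward implication holds.

(→) If 126 ∣ s, write s = 126q. Since 126 = 9·14, s = 14·(9q), so 14 ∣ s; and since 126 = 21·6, s = 6·(21q), so 6 ∣ s.

(←) This fails: take s = 42. Both 14 ∣ 42 and 6 ∣ 42, yet 42 is not a multiple of 126 (since 42 = 0·126 + 42), so 126 ∤ 42.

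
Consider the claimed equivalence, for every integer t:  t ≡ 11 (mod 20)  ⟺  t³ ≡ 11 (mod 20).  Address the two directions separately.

Both directions hold; the statement is true.

(→) Suppose t ≡ 11 (mod 20). Write t = 20j + 11. Then (20j + 11)³ = 8000j³ + 13200j² + 7260j + 1331 = 20(400j³ + 660j² + 363j + 66) + 11, so t³ ≡ 11 (mod 20).

(←) Conversely, suppose t³ ≡ 11 (mod 20). The only residue r in {0, …, 19} with r³ ≡ 11 (mod 20) is r = 11, so t ≡ 11 (mod 20).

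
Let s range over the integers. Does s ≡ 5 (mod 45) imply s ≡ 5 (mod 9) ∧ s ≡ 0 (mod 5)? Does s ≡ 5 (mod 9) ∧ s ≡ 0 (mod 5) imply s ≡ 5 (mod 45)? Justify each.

(→) Suppose s ≡ 5 (mod 45); write s = 45j + 5. Since 9 ∣ 45, reducing mod 9 gives s ≡ 5 (mod 9); since 5 ∣ 45, reducing mod 5 gives s ≡ 5 ≡ 0 (mod 5).

(←) Conversely, if s ≡ 5 (mod 9) and s ≡ 0 (mod 5), then by the Chinese remainder theorem s ≡ 5 (mod 45). This is exactly s ≡ 5 (mod 45).

Both directions hold.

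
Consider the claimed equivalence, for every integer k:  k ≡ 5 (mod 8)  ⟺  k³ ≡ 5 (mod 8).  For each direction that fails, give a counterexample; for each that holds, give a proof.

(⇒) Suppose k ≡ 5 (mod 8). Write k = 8j + 5. Then (8j + 5)³ = 512j³ + 960j² + 600j + 125 = 8(64j³ + 120j² + 75j + 15) + 5, so k³ ≡ 5 (mod 8).

(⇐) For the converse, argue contrapositively. If k ≢ 5 (mod 8), then k is congruent to one of 0, 1, 2, 3, 4, 6, 7 modulo 8, and these give k³ ≡ 0, 1, 0, 3, 0, 0, 7 respectively — never 5.

Both directions hold.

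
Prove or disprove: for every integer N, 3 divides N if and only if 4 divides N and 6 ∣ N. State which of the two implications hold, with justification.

[⇐] Suppose 4 ∣ N and 6 ∣ N. Any common multiple of 4 and 6 is a multiple of their lcm; here lcm(4, 6) = 4·6/gcd(4, 6) = 24/2 = 12, so 12 ∣ N. Since 3 ∣ 12, it follows that 3 ∣ N.

[⇒] This fails: take N = 3. Certainly 3 ∣ 3, but 4 ∤ 3.

Only the reverse direction holds.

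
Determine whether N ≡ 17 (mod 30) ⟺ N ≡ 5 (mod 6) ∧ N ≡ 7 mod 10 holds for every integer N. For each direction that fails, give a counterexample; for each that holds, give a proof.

Forward direction. Suppose N ≡ 17 (mod 30); write N = 30j + 17. Since 6 ∣ 30, reducing mod 6 gives N ≡ 17 ≡ 5 (mod 6); since 10 ∣ 30, reducing mod 10 gives N ≡ 17 ≡ 7 (mod 10).

Converse. If N ≡ 5 (mod 6) and N ≡ 7 (mod 10), then by the Chinese remainder theorem N ≡ 17 (mod 30). This is exactly N ≡ 17 (mod 30).

The biconditional holds.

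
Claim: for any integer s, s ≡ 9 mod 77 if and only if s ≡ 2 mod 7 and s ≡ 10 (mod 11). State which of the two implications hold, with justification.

(⟹) This fails: s = 9 gives 9 ≡ 9 (mod 77) but 9 ≡ 9 (mod 11), so the conjunction on the right does not hold.

(⟸) This fails: s = 65 satisfies both congruences on the right (65 ≡ 2 mod 7 and 65 ≡ 10 mod 11) yet 65 ≡ 65 (mod 77), not 9.

(⇒) fails and (⇐) fails.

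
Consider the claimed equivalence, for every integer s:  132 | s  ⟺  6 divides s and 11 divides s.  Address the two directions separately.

(→) If 132 ∣ s, write s = 132q. Since 132 = 22·6, s = 6·(22q), so 6 ∣ s; and since 132 = 12·11, s = 11·(12q), so 11 ∣ s.

(←) This fails: take s = 66. Both 6 ∣ 66 and 11 ∣ 66, yet 66 is not a multiple of 132 (since 66 = 0·132 + 66), so 132 ∤ 66.

The forward direction holds; the converse fails.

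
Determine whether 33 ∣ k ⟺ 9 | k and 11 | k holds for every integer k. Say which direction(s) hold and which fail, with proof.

(→) This fails: take k = 33. Certainly 33 ∣ 33, but 9 ∤ 33.

(←) Suppose 9 ∣ k and 11 ∣ k. Any common multiple of 9 and 11 is a multiple of their lcm; here gcd(9, 11) = 1, so lcm(9, 11) = 9·11 = 99, so 99 ∣ k. Since 33 ∣ 99, it follows that 33 ∣ k.

Not equivalent: only (⇐) holds.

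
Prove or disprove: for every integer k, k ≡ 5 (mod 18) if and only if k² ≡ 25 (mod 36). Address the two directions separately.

The forward direction holds; the converse fails.

[⇒] Suppose k ≡ 5 (mod 18). Working modulo 36, k ∈ {5, 23}; for each such r, r² ≡ 25 (mod 36).

[⇐] This fails: take k = 13. Then 13² = 169 ≡ 25 (mod 36), yet 13 ≡ 13 (mod 18), not 5.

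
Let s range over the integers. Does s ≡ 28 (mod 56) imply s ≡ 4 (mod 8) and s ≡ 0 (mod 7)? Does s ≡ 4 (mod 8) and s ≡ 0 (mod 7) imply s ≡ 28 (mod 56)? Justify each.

Forward direction. Suppose s ≡ 28 (mod 56); write s = 56j + 28. Since 8 ∣ 56, reducing mod 8 gives s ≡ 28 ≡ 4 (mod 8); since 7 ∣ 56, reducing mod 7 gives s ≡ 28 ≡ 0 (mod 7).

Converse. If s ≡ 4 (mod 8) and s ≡ 0 (mod 7), then by the Chinese remainder theorem s ≡ 28 (mod 56). This is exactly s ≡ 28 (mod 56).

Both implications hold.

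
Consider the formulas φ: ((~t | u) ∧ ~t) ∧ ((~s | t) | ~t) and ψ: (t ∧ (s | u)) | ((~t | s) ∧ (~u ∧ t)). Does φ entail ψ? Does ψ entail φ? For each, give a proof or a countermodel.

Forward direction. This fails. Under t = F, s = F, u = F, the left side is true but the right side is false.

Converse. This fails. Under t = T, s = T, u = F, the left side is false but the right side is true.

Neither direction holds.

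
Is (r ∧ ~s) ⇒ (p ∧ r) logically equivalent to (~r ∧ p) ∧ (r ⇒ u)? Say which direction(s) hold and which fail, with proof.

Only the converse holds.

(⟸) Assume the antecedent. If p is true, (r ∧ ~s) ⇒ (p ∧ r) reduces to true regardless of the other variables. If p is false, the antecedent cannot hold. Either way (r ∧ ~s) ⇒ (p ∧ r) holds.

(⟹) This fails. Under p = F, s = F, r = F, u = F, the left side is true but the right side is false.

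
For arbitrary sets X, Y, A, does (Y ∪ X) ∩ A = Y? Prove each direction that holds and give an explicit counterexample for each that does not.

Forward inclusion. This inclusion fails. Take X = {1}, Y = ∅, A = {1}; then 1 ∈ (Y ∪ X) ∩ A but 1 ∉ Y.

Reverse inclusion. This inclusion fails. Take X = ∅, Y = {1}, A = ∅; then 1 ∈ Y but 1 ∉ (Y ∪ X) ∩ A.

(⊆) fails and (⊇) fails.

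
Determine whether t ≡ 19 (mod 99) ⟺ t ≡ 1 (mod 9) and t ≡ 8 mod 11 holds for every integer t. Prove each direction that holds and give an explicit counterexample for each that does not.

Both directions hold; the statement is true.

Forward direction. Suppose t ≡ 19 (mod 99); write t = 99j + 19. Since 9 ∣ 99, reducing mod 9 gives t ≡ 19 ≡ 1 (mod 9); since 11 ∣ 99, reducing mod 11 gives t ≡ 19 ≡ 8 (mod 11).

Converse. If t ≡ 1 (mod 9) and t ≡ 8 (mod 11), then by the Chinese remainder theorem t ≡ 19 (mod 99). This is exactly t ≡ 19 (mod 99).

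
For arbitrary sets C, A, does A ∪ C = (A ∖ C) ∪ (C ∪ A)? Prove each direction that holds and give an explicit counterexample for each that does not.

Forward inclusion. Let x ∈ A ∪ C. Then either x ∈ C and x ∉ A; or x ∈ A and x ∉ C; or x ∈ C ∩ A. In each case x ∈ (A ∖ C) ∪ (C ∪ A), so A ∪ C ⊆ (A ∖ C) ∪ (C ∪ A).

Reverse inclusion. Let x ∈ (A ∖ C) ∪ (C ∪ A). Then either x ∈ C and x ∉ A; or x ∈ A and x ∉ C; or x ∈ C ∩ A. In each case x ∈ A ∪ C, so (A ∖ C) ∪ (C ∪ A) ⊆ A ∪ C.

The two sets are equal.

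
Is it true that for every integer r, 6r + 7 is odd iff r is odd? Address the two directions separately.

[⇒] This fails: take r = 6. Then 6r + 7 = 43, which is odd, yet r = 6 is even, not odd.

[⇐] Suppose r is odd. Since 6 is even, 6r is even for every r, so 6r + 7 has the same parity as 7, which is odd. Hence 6r + 7 is odd.

Only the reverse direction holds.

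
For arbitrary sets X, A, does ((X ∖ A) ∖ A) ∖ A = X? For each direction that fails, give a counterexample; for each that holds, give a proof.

Forward inclusion. Let x ∈ ((X ∖ A) ∖ A) ∖ A. Then x ∈ X and x ∉ A, from which x ∈ X.

Reverse inclusion. This inclusion fails. Take X = {1}, A = {1}; then 1 ∈ X but 1 ∉ ((X ∖ A) ∖ A) ∖ A.

The sets are not equal: only the forward inclusion holds.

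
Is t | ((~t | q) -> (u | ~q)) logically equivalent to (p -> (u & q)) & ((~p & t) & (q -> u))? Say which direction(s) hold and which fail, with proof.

(→) This fails. Under p = F, u = F, q = F, t = F, the left side is true but the right side is false.

(←) Assume the antecedent. If u is true, t | ((~t | q) -> (u | ~q)) reduces to true regardless of the other variables. If u is false, the antecedent forces (p = F, u = F, q = F, t = T), and t | ((~t | q) -> (u | ~q)) holds there. Either way t | ((~t | q) -> (u | ~q)) holds.

Not equivalent: only (⇐) holds.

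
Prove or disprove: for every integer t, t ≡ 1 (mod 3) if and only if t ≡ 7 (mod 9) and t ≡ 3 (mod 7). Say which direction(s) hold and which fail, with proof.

Only the reverse direction holds.

[⇒] This fails: t = 1 gives 1 ≡ 1 (mod 3) but 1 ≡ 1 (mod 9), so the conjunction on the right does not hold.

[⇐] Conversely, if t ≡ 7 (mod 9) and t ≡ 3 (mod 7), then by the Chinese remainder theorem t ≡ 52 (mod 63). Since 52 ≡ 1 (mod 3) and 3 ∣ 63, we get t ≡ 1 (mod 3).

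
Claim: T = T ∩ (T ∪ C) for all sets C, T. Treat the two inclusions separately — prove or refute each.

(⟹) Let x ∈ T. Then either x ∈ T and x ∉ C; or x ∈ C ∩ T. In each case x ∈ T ∩ (T ∪ C), so T ⊆ T ∩ (T ∪ C).

(⟸) Let x ∈ T ∩ (T ∪ C). Then either x ∈ T and x ∉ C; or x ∈ C ∩ T. In each case x ∈ T, so T ∩ (T ∪ C) ⊆ T.

The two sets are equal.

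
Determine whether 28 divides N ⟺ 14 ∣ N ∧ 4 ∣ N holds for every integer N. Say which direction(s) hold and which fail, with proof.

Both directions hold; the statement is true.

[⇐] Suppose 14 ∣ N and 4 ∣ N. Any common multiple of 14 and 4 is a multiple of their lcm; here lcm(14, 4) = 14·4/gcd(14, 4) = 56/2 = 28, so 28 ∣ N.

[⇒] If 28 ∣ N, write N = 28q. Since 28 = 2·14, N = 14·(2q), so 14 ∣ N; and since 28 = 7·4, N = 4·(7q), so 4 ∣ N.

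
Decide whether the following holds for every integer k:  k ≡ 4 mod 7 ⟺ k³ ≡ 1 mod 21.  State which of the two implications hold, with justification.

Forward direction. This fails: take k = 11. Then 11 ≡ 4 (mod 7), but 11³ = 1331 ≡ 8 (mod 21), not 1.

Converse. This fails: take k = 1. Then 1³ = 1 ≡ 1 (mod 21), yet 1 ≡ 1 (mod 7), not 4.

(⇒) fails and (⇐) fails.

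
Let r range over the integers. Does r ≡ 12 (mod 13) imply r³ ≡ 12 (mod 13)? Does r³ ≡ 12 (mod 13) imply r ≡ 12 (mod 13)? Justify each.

Only the forward implication holds.

Forward direction. Suppose r ≡ 12 (mod 13). Write r = 13j + 12. Then (13j + 12)³ = 2197j³ + 6084j² + 5616j + 1728 = 13(169j³ + 468j² + 432j + 132) + 12, so r³ ≡ 12 (mod 13).

Converse. This fails: take r = 4. Then 4³ = 64 ≡ 12 (mod 13), yet 4 ≡ 4 (mod 13), not 12.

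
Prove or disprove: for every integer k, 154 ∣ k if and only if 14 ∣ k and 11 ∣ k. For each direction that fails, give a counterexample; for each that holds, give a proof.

(←) Suppose 14 ∣ k and 11 ∣ k. Any common multiple of 14 and 11 is a multiple of their lcm; here gcd(14, 11) = 1, so lcm(14, 11) = 14·11 = 154, so 154 ∣ k.

(→) If 154 ∣ k, write k = 154q. Since 154 = 11·14, k = 14·(11q), so 14 ∣ k; and since 154 = 14·11, k = 11·(14q), so 11 ∣ k.

Equivalent; both directions hold.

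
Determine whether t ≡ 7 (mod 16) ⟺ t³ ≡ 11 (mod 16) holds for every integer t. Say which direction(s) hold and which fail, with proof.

Neither direction holds.

(→) This fails: take t = 7. Then 7 ≡ 7 (mod 16), but 7³ = 343 ≡ 7 (mod 16), not 11.

(←) This fails: take t = 3. Then 3³ = 27 ≡ 11 (mod 16), yet 3 ≡ 3 (mod 16), not 7.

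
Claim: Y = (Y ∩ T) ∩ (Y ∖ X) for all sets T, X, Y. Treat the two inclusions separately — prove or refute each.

Forward inclusion. This inclusion fails. Take T = ∅, X = ∅, Y = {1}; then 1 ∈ Y but 1 ∉ (Y ∩ T) ∩ (Y ∖ X).

Reverse inclusion. Let x ∈ (Y ∩ T) ∩ (Y ∖ X). Then x ∈ T ∩ Y and x ∉ X, from which x ∈ Y.

(⊆) fails; (⊇) holds.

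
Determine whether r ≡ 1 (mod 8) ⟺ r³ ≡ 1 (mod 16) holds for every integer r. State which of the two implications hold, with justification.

Forward direction. This fails: take r = 9. Then 9 ≡ 1 (mod 8), but 9³ = 729 ≡ 9 (mod 16), not 1.

Converse. The residues r modulo 16 with r³ ≡ 1 (mod 16) are exactly {1}, and each is ≡ 1 (mod 8).

The forward direction fails; the converse holds.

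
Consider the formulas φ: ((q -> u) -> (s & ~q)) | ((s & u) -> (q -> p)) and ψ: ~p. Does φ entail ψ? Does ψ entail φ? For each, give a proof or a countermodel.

(⟹) This fails. Under u = F, s = F, p = T, q = F, the left side is true but the right side is false.

(⟸) This fails. Under u = T, s = T, p = F, q = T, the left side is false but the right side is true.

(⇒) fails and (⇐) fails.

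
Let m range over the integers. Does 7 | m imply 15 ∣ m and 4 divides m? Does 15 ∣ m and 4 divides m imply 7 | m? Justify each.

Both directions fail.

(⟹) This fails: take m = 7. Certainly 7 ∣ 7, but 15 ∤ 7.

(⟸) This fails: take m = 60. Both 15 ∣ 60 and 4 ∣ 60, yet 60 is not a multiple of 7 (since 60 = 8·7 + 4), so 7 ∤ 60.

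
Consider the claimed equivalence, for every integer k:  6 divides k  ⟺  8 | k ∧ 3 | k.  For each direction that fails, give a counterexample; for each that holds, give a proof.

(→) This fails: take k = 6. Certainly 6 ∣ 6, but 8 ∤ 6.

(←) Suppose 8 ∣ k and 3 ∣ k. Any common multiple of 8 and 3 is a multiple of their lcm; here gcd(8, 3) = 1, so lcm(8, 3) = 8·3 = 24, so 24 ∣ k. Since 6 ∣ 24, it follows that 6 ∣ k.

Only the converse holds.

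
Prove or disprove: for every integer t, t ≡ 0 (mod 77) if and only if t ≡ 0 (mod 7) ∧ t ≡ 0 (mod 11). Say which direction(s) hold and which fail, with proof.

(→) Suppose t ≡ 0 (mod 77); write t = 77j + 0. Since 7 ∣ 77, reducing mod 7 gives t ≡ 0 (mod 7); since 11 ∣ 77, reducing mod 11 gives t ≡ 0 (mod 11).

(←) Conversely, if t ≡ 0 (mod 7) and t ≡ 0 (mod 11), then by the Chinese remainder theorem t ≡ 0 (mod 77). This is exactly t ≡ 0 (mod 77).

Both implications hold.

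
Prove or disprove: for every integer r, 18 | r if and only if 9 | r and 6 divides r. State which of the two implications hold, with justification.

Both implications hold.

(→) If 18 ∣ r, write r = 18q. Since 18 = 2·9, r = 9·(2q), so 9 ∣ r; and since 18 = 3·6, r = 6·(3q), so 6 ∣ r.

(←) Suppose 9 ∣ r and 6 ∣ r. Any common multiple of 9 and 6 is a multiple of their lcm; here lcm(9, 6) = 9·6/gcd(9, 6) = 54/3 = 18, so 18 ∣ r.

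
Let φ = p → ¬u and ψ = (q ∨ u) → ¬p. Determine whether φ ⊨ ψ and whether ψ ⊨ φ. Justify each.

(⇒) This fails. Under p = T, q = T, u = F, the left side is true but the right side is false.

(⇐) Assume the antecedent. If p is true, the antecedent forces (p = T, q = F, u = F), and p → ¬u holds there. If p is false, p → ¬u reduces to true regardless of the other variables. Either way p → ¬u holds.

The forward direction fails; the converse holds.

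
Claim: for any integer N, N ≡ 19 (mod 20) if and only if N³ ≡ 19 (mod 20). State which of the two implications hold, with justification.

Equivalent; both directions hold.

Forward direction. Suppose N ≡ 19 (mod 20). Write N = 20j + 19. Then (20j + 19)³ = 8000j³ + 22800j² + 21660j + 6859 = 20(400j³ + 1140j² + 1083j + 342) + 19, so N³ ≡ 19 (mod 20).

Converse. Suppose N³ ≡ 19 (mod 20). The only residue r in {0, …, 19} with r³ ≡ 19 (mod 20) is r = 19, so N ≡ 19 (mod 20).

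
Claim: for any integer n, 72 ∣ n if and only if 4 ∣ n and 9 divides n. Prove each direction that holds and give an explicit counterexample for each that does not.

(⇒) If 72 ∣ n, write n = 72q. Since 72 = 18·4, n = 4·(18q), so 4 ∣ n; and since 72 = 8·9, n = 9·(8q), so 9 ∣ n.

(⇐) This fails: take n = 36. Both 4 ∣ 36 and 9 ∣ 36, yet 36 is not a multiple of 72 (since 36 = 0·72 + 36), so 72 ∤ 36.

The forward direction holds; the converse fails.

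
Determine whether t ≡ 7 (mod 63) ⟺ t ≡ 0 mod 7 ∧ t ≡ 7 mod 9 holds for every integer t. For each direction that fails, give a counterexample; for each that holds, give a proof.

[⇒] Suppose t ≡ 7 (mod 63); write t = 63j + 7. Since 7 ∣ 63, reducing mod 7 gives t ≡ 7 ≡ 0 (mod 7); since 9 ∣ 63, reducing mod 9 gives t ≡ 7 (mod 9).

[⇐] Conversely, if t ≡ 0 (mod 7) and t ≡ 7 (mod 9), then by the Chinese remainder theorem t ≡ 7 (mod 63). This is exactly t ≡ 7 (mod 63).

The biconditional holds.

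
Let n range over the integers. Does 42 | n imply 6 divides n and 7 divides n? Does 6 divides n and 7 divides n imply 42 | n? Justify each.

(→) If 42 ∣ n, write n = 42q. Since 42 = 7·6, n = 6·(7q), so 6 ∣ n; and since 42 = 6·7, n = 7·(6q), so 7 ∣ n.

(←) Suppose 6 ∣ n and 7 ∣ n. Any common multiple of 6 and 7 is a multiple of their lcm; here gcd(6, 7) = 1, so lcm(6, 7) = 6·7 = 42, so 42 ∣ n.

Equivalent; both directions hold.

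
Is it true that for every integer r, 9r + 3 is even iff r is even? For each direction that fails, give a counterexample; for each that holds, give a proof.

Both directions fail.

(→) This fails: r = 7 gives 9r + 3 = 66, which is even, but 7 is odd, not even.

(←) This also fails: r = 0 is even, but 9r + 3 = 3 is odd, not even.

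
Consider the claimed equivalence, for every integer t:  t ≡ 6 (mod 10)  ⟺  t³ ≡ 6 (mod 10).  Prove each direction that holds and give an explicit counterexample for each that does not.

The biconditional holds.

Forward direction. Suppose t ≡ 6 (mod 10). Write t = 10j + 6. Then (10j + 6)³ = 1000j³ + 1800j² + 1080j + 216 = 10(100j³ + 180j² + 108j + 21) + 6, so t³ ≡ 6 (mod 10).

Converse. Suppose t³ ≡ 6 (mod 10). The only residue r in {0, …, 9} with r³ ≡ 6 (mod 10) is r = 6, so t ≡ 6 (mod 10).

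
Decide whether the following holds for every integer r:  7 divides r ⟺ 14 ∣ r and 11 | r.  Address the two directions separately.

(⟸) Suppose 14 ∣ r and 11 ∣ r. Any common multiple of 14 and 11 is a multiple of their lcm; here gcd(14, 11) = 1, so lcm(14, 11) = 14·11 = 154, so 154 ∣ r. Since 7 ∣ 154, it follows that 7 ∣ r.

(⟹) This fails: take r = 7. Certainly 7 ∣ 7, but 14 ∤ 7.

Not equivalent: only (⇐) holds.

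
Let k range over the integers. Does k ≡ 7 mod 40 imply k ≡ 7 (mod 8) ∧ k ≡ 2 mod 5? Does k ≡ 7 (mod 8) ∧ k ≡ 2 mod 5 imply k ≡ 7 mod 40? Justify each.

Both implications hold.

(⇐) If k ≡ 7 (mod 8) and k ≡ 2 (mod 5), then by the Chinese remainder theorem k ≡ 7 (mod 40). This is exactly k ≡ 7 (mod 40).

(⇒) Suppose k ≡ 7 (mod 40); write k = 40j + 7. Since 8 ∣ 40, reducing mod 8 gives k ≡ 7 (mod 8); since 5 ∣ 40, reducing mod 5 gives k ≡ 7 ≡ 2 (mod 5).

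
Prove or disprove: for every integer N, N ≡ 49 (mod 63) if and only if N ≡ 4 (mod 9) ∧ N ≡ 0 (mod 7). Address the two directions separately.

Equivalent; both directions hold.

Forward direction. Suppose N ≡ 49 (mod 63); write N = 63j + 49. Since 9 ∣ 63, reducing mod 9 gives N ≡ 49 ≡ 4 (mod 9); since 7 ∣ 63, reducing mod 7 gives N ≡ 49 ≡ 0 (mod 7).

Converse. If N ≡ 4 (mod 9) and N ≡ 0 (mod 7), then by the Chinese remainder theorem N ≡ 49 (mod 63). This is exactly N ≡ 49 (mod 63).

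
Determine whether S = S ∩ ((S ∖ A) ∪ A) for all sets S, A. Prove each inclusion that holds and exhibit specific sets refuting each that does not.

The two sets are equal.

(⊇) Let x ∈ S ∩ ((S ∖ A) ∪ A). Then either x ∈ S and x ∉ A; or x ∈ S ∩ A. In each case x ∈ S, so S ∩ ((S ∖ A) ∪ A) ⊆ S.

(⊆) Let x ∈ S. Then either x ∈ S and x ∉ A; or x ∈ S ∩ A. In each case x ∈ S ∩ ((S ∖ A) ∪ A), so S ⊆ S ∩ ((S ∖ A) ∪ A).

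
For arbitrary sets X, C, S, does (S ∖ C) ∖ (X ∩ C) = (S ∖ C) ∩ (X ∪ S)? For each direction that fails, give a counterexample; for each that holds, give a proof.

(⟹) Let x ∈ (S ∖ C) ∖ (X ∩ C). Then either x ∈ S and x ∉ X, C; or x ∈ X ∩ S and x ∉ C. In each case x ∈ (S ∖ C) ∩ (X ∪ S), so (S ∖ C) ∖ (X ∩ C) ⊆ (S ∖ C) ∩ (X ∪ S).

(⟸) Let x ∈ (S ∖ C) ∩ (X ∪ S). Then either x ∈ S and x ∉ X, C; or x ∈ X ∩ S and x ∉ C. In each case x ∈ (S ∖ C) ∖ (X ∩ C), so (S ∖ C) ∩ (X ∪ S) ⊆ (S ∖ C) ∖ (X ∩ C).

The two sets are equal.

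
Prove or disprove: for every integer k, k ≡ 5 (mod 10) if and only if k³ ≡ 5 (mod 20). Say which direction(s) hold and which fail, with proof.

(←) The residues r modulo 20 with r³ ≡ 5 (mod 20) are exactly {5}, and each is ≡ 5 (mod 10).

(→) This fails: take k = 15. Then 15 ≡ 5 (mod 10), but 15³ = 3375 ≡ 15 (mod 20), not 5.

Only the converse holds.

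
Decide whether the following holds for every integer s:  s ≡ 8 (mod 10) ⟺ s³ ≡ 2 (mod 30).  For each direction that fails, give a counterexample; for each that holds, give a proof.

(→) This fails: take s = 18. Then 18 ≡ 8 (mod 10), but 18³ = 5832 ≡ 12 (mod 30), not 2.

(←) Conversely, the residues r modulo 30 with r³ ≡ 2 (mod 30) are exactly {8}, and each is ≡ 8 (mod 10).

The forward direction fails; the converse holds.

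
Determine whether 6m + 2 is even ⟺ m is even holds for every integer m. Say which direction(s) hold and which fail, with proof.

Only the reverse direction holds.

(→) This fails: take m = 3. Then 6m + 2 = 20, which is even, yet m = 3 is odd, not even.

(←) Suppose m is even. Since 6 is even, 6m is even for every m, so 6m + 2 has the same parity as 2, which is even. Hence 6m + 2 is even.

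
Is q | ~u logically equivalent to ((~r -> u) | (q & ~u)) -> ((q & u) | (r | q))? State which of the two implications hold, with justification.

Only the forward implication holds.

[⇒] Assume the antecedent. If u is true, the antecedent forces (u = T, q = T, r = F) or (u = T, q = T, r = T), and the consequent holds there. If u is false, the consequent reduces to true regardless of the other variables. Either way the consequent holds.

[⇐] This fails. Under u = T, q = F, r = T, the left side is false but the right side is true.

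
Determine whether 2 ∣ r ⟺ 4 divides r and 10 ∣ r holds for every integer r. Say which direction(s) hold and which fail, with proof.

Only the converse holds.

(⟹) This fails: take r = 2. Certainly 2 ∣ 2, but 4 ∤ 2.

(⟸) Suppose 4 ∣ r and 10 ∣ r. Any common multiple of 4 and 10 is a multiple of their lcm; here lcm(4, 10) = 4·10/gcd(4, 10) = 40/2 = 20, so 20 ∣ r. Since 2 ∣ 20, it follows that 2 ∣ r.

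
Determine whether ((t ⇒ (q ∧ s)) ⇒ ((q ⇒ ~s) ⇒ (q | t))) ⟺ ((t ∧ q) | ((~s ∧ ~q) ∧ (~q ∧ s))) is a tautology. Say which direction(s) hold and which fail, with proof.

(⟹) This fails. Under t = T, q = F, s = F, the left side is true but the right side is false.

(⟸) Assume the antecedent. If t is true, the consequent reduces to true regardless of the other variables. If t is false, the antecedent cannot hold. Either way the consequent holds.

(⇒) fails; (⇐) holds.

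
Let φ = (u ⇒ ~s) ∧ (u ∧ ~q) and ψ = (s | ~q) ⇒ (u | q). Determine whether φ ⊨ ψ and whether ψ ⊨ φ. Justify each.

The forward direction holds; the converse fails.

(⟸) This fails. Under q = T, u = F, s = F, the left side is false but the right side is true.

(⟹) Assume the antecedent. If q is true, the antecedent cannot hold. If q is false, the antecedent forces (q = F, u = T, s = F), and (s | ~q) ⇒ (u | q) holds there. Either way (s | ~q) ⇒ (u | q) holds.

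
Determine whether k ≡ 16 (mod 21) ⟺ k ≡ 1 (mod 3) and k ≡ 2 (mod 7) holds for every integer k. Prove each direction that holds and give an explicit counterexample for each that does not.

Both implications hold.

Forward direction. Suppose k ≡ 16 (mod 21); write k = 21j + 16. Since 3 ∣ 21, reducing mod 3 gives k ≡ 16 ≡ 1 (mod 3); since 7 ∣ 21, reducing mod 7 gives k ≡ 16 ≡ 2 (mod 7).

Converse. If k ≡ 1 (mod 3) and k ≡ 2 (mod 7), then by the Chinese remainder theorem k ≡ 16 (mod 21). This is exactly k ≡ 16 (mod 21).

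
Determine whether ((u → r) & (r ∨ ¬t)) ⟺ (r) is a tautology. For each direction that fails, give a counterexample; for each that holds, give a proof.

Forward direction. This fails. Under t = F, r = F, u = F, the left side is true but the right side is false.

Converse. Assume the antecedent. If t is true, the antecedent forces (t = T, r = T, u = F) or (t = T, r = T, u = T), and (u → r) & (r ∨ ¬t) holds there. If t is false, the antecedent forces (t = F, r = T, u = F) or (t = F, r = T, u = T), and (u → r) & (r ∨ ¬t) holds there. Either way (u → r) & (r ∨ ¬t) holds.

The forward direction fails; the converse holds.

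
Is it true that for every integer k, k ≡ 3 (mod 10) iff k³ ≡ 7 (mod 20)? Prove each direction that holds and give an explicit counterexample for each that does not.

Only the converse holds.

(→) This fails: take k = 13. Then 13 ≡ 3 (mod 10), but 13³ = 2197 ≡ 17 (mod 20), not 7.

(←) Conversely, the residues r modulo 20 with r³ ≡ 7 (mod 20) are exactly {3}, and each is ≡ 3 (mod 10).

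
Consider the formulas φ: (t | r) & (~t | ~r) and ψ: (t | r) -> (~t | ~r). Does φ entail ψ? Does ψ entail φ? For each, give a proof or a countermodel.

The forward direction holds; the converse fails.

(⇒) Assume the antecedent. If r is true, the antecedent forces (r = T, t = F), and (t | r) -> (~t | ~r) holds there. If r is false, (t | r) -> (~t | ~r) reduces to true regardless of the other variables. Either way (t | r) -> (~t | ~r) holds.

(⇐) This fails. Under r = F, t = F, the left side is false but the right side is true.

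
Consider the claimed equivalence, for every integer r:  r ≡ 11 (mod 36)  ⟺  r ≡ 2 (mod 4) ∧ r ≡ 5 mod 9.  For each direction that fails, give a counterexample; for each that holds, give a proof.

Neither implication holds.

[⇒] This fails: r = 11 gives 11 ≡ 11 (mod 36) but 11 ≡ 3 (mod 4), so the conjunction on the right does not hold.

[⇐] This fails: r = 14 satisfies both congruences on the right (14 ≡ 2 mod 4 and 14 ≡ 5 mod 9) yet 14 ≡ 14 (mod 36), not 11.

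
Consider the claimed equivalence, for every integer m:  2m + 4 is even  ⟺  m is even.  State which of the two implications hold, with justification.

Not equivalent: only (⇐) holds.

(⟹) This fails: take m = 7. Then 2m + 4 = 18, which is even, yet m = 7 is odd, not even.

(⟸) Suppose m is even. Since 2 is even, 2m is even for every m, so 2m + 4 has the same parity as 4, which is even. Hence 2m + 4 is even.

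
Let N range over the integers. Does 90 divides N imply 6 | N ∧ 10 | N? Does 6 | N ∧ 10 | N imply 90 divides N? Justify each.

(⟹) If 90 ∣ N, write N = 90q. Since 90 = 15·6, N = 6·(15q), so 6 ∣ N; and since 90 = 9·10, N = 10·(9q), so 10 ∣ N.

(⟸) This fails: take N = 30. Both 6 ∣ 30 and 10 ∣ 30, yet 30 is not a multiple of 90 (since 30 = 0·90 + 30), so 90 ∤ 30.

Only the forward implication holds.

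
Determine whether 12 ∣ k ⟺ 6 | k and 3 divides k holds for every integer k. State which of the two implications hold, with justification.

(←) This fails: take k = 6. Both 6 ∣ 6 and 3 ∣ 6, yet 6 is not a multiple of 12 (since 6 = 0·12 + 6), so 12 ∤ 6.

(→) If 12 ∣ k, write k = 12q. Since 12 = 2·6, k = 6·(2q), so 6 ∣ k; and since 12 = 4·3, k = 3·(4q), so 3 ∣ k.

The forward direction holds; the converse fails.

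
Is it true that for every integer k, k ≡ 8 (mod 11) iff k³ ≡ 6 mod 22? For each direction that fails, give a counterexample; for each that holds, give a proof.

(⟸) The residues r modulo 22 with r³ ≡ 6 (mod 22) are exactly {8}, and each is ≡ 8 (mod 11).

(⟹) This fails: take k = 19. Then 19 ≡ 8 (mod 11), but 19³ = 6859 ≡ 17 (mod 22), not 6.

Only the reverse direction holds.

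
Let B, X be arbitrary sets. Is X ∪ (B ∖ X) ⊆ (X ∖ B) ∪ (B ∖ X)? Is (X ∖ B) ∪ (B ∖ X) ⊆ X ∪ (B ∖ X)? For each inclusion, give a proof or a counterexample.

(⊆) This inclusion fails. Take B = {1}, X = {1}; then 1 ∈ X ∪ (B ∖ X) but 1 ∉ (X ∖ B) ∪ (B ∖ X).

(⊇) Let x ∈ (X ∖ B) ∪ (B ∖ X). Then either x ∈ B and x ∉ X; or x ∈ X and x ∉ B. In each case x ∈ X ∪ (B ∖ X), so (X ∖ B) ∪ (B ∖ X) ⊆ X ∪ (B ∖ X).

(⊆) fails; (⊇) holds.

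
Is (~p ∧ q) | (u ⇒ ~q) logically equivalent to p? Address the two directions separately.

Forward direction. This fails. Under p = F, u = F, q = F, the left side is true but the right side is false.

Converse. This fails. Under p = T, u = T, q = T, the left side is false but the right side is true.

Neither implication holds.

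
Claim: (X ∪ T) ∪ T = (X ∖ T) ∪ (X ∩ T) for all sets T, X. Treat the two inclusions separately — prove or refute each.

Only the reverse inclusion holds.

(⟹) This inclusion fails. Take T = {1}, X = ∅; then 1 ∈ (X ∪ T) ∪ T but 1 ∉ (X ∖ T) ∪ (X ∩ T).

(⟸) Let x ∈ (X ∖ T) ∪ (X ∩ T). Then either x ∈ X and x ∉ T; or x ∈ T ∩ X. In each case x ∈ (X ∪ T) ∪ T, so (X ∖ T) ∪ (X ∩ T) ⊆ (X ∪ T) ∪ T.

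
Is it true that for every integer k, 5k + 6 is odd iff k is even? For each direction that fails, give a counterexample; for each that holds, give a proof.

Neither direction holds.

(⇒) This fails: k = 3 gives 5k + 6 = 21, which is odd, but 3 is odd, not even.

(⇐) This also fails: k = 4 is even, but 5k + 6 = 26 is even, not odd.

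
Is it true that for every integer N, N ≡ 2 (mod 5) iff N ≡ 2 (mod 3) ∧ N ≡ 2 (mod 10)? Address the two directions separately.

The forward direction fails; the converse holds.

[⇒] This fails: N = 7 gives 7 ≡ 2 (mod 5) but 7 ≡ 1 (mod 3), so the conjunction on the right does not hold.

[⇐] Conversely, if N ≡ 2 (mod 3) and N ≡ 2 (mod 10), then by the Chinese remainder theorem N ≡ 2 (mod 30). Since 2 ≡ 2 (mod 5) and 5 ∣ 30, we get N ≡ 2 (mod 5).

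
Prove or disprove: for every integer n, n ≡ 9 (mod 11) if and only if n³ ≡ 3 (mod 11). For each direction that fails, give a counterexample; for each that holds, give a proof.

(⇒) Suppose n ≡ 9 (mod 11). Write n = 11j + 9. Then (11j + 9)³ = 1331j³ + 3267j² + 2673j + 729 = 11(121j³ + 297j² + 243j + 66) + 3, so n³ ≡ 3 (mod 11).

(⇐) Conversely, suppose n³ ≡ 3 (mod 11). The only residue r in {0, …, 10} with r³ ≡ 3 (mod 11) is r = 9, so n ≡ 9 (mod 11).

Both directions hold; the statement is true.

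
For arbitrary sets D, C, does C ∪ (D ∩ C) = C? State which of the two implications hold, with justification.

(⊆) Let x ∈ C ∪ (D ∩ C). Then either x ∈ C and x ∉ D; or x ∈ D ∩ C. In each case x ∈ C, so C ∪ (D ∩ C) ⊆ C.

(⊇) Let x ∈ C. Then either x ∈ C and x ∉ D; or x ∈ D ∩ C. In each case x ∈ C ∪ (D ∩ C), so C ⊆ C ∪ (D ∩ C).

The two sets are equal.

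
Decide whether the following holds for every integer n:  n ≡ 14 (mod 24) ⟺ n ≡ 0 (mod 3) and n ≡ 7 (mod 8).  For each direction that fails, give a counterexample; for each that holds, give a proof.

(⟹) This fails: n = 14 gives 14 ≡ 14 (mod 24) but 14 ≡ 2 (mod 3), so the conjunction on the right does not hold.

(⟸) This fails: n = 15 satisfies both congruences on the right (15 ≡ 0 mod 3 and 15 ≡ 7 mod 8) yet 15 ≡ 15 (mod 24), not 14.

Neither implication holds.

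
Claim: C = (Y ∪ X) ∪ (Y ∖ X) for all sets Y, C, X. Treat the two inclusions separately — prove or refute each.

Both inclusions fail.

Forward inclusion. This inclusion fails. Take Y = ∅, C = {1}, X = ∅; then 1 ∈ C but 1 ∉ (Y ∪ X) ∪ (Y ∖ X).

Reverse inclusion. This inclusion fails. Take Y = {1}, C = ∅, X = ∅; then 1 ∈ (Y ∪ X) ∪ (Y ∖ X) but 1 ∉ C.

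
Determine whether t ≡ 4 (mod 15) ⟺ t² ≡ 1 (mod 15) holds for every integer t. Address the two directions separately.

(⟹) Suppose t ≡ 4 (mod 15). Write t = 15j + 4. Then (15j + 4)² = 225j² + 120j + 16 = 15(15j² + 8j + 1) + 1, so t² ≡ 1 (mod 15).

(⟸) This fails: take t = 1. Then 1² = 1 ≡ 1 (mod 15), yet 1 ≡ 1 (mod 15), not 4.

The forward direction holds; the converse fails.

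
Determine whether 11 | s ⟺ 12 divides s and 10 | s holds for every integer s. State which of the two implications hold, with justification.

(⇒) This fails: take s = 11. Certainly 11 ∣ 11, but 12 ∤ 11.

(⇐) This fails: take s = 60. Both 12 ∣ 60 and 10 ∣ 60, yet 60 is not a multiple of 11 (since 60 = 5·11 + 5), so 11 ∤ 60.

(⇒) fails and (⇐) fails.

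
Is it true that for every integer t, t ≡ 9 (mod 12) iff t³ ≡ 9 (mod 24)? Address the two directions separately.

The forward direction fails; the converse holds.

(←) The residues r modulo 24 with r³ ≡ 9 (mod 24) are exactly {9}, and each is ≡ 9 (mod 12).

(→) This fails: take t = 21. Then 21 ≡ 9 (mod 12), but 21³ = 9261 ≡ 21 (mod 24), not 9.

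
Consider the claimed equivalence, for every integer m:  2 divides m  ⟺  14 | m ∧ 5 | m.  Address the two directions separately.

Only the reverse direction holds.

(⇒) This fails: take m = 2. Certainly 2 ∣ 2, but 14 ∤ 2.

(⇐) Suppose 14 ∣ m and 5 ∣ m. Any common multiple of 14 and 5 is a multiple of their lcm; here gcd(14, 5) = 1, so lcm(14, 5) = 14·5 = 70, so 70 ∣ m. Since 2 ∣ 70, it follows that 2 ∣ m.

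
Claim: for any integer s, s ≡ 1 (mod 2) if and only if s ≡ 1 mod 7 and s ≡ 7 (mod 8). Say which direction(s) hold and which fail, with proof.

(⟸) If s ≡ 1 (mod 7) and s ≡ 7 (mod 8), then by the Chinese remainder theorem s ≡ 15 (mod 56). Since 15 ≡ 1 (mod 2) and 2 ∣ 56, we get s ≡ 1 (mod 2).

(⟹) This fails: s = 1 gives 1 ≡ 1 (mod 2) but 1 ≡ 1 (mod 8), so the conjunction on the right does not hold.

The forward direction fails; the converse holds.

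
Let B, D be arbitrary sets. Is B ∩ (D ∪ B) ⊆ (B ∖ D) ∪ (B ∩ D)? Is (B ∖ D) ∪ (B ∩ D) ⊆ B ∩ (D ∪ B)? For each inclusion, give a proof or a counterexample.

Both inclusions hold; the sets are equal.

Forward inclusion. Let x ∈ B ∩ (D ∪ B). Then either x ∈ B and x ∉ D; or x ∈ B ∩ D. In each case x ∈ (B ∖ D) ∪ (B ∩ D), so B ∩ (D ∪ B) ⊆ (B ∖ D) ∪ (B ∩ D).

Reverse inclusion. Let x ∈ (B ∖ D) ∪ (B ∩ D). Then either x ∈ B and x ∉ D; or x ∈ B ∩ D. In each case x ∈ B ∩ (D ∪ B), so (B ∖ D) ∪ (B ∩ D) ⊆ B ∩ (D ∪ B).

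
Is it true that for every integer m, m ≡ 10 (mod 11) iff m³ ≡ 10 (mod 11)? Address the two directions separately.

(⇐) For the converse, argue contrapositively. If m ≢ 10 (mod 11), then m is congruent to one of 0, 1, 2, 3, 4, 5, 6, 7, 8, 9 modulo 11, and these give m³ ≡ 0, 1, 8, 5, 9, 4, 7, 2, 6, 3 respectively — never 10.

(⇒) Suppose m ≡ 10 (mod 11). Write m = 11j + 10. Then (11j + 10)³ = 1331j³ + 3630j² + 3300j + 1000 = 11(121j³ + 330j² + 300j + 90) + 10, so m³ ≡ 10 (mod 11).

Both directions hold; the statement is true.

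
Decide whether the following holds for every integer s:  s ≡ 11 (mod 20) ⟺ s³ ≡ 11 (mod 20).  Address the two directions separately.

Both implications hold.

Converse. Suppose s³ ≡ 11 (mod 20). The only residue r in {0, …, 19} with r³ ≡ 11 (mod 20) is r = 11, so s ≡ 11 (mod 20).

Forward direction. Suppose s ≡ 11 (mod 20). Write s = 20j + 11. Then (20j + 11)³ = 8000j³ + 13200j² + 7260j + 1331 = 20(400j³ + 660j² + 363j + 66) + 11, so s³ ≡ 11 (mod 20).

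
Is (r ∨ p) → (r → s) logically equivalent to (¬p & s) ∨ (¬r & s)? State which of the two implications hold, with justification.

(⟹) This fails. Under p = F, r = F, s = F, the left side is true but the right side is false.

(⟸) Assume the antecedent. If p is true, the antecedent forces (p = T, r = F, s = T), and (r ∨ p) → (r → s) holds there. If p is false, the antecedent forces (p = F, r = F, s = T) or (p = F, r = T, s = T), and (r ∨ p) → (r → s) holds there. Either way (r ∨ p) → (r → s) holds.

(⇒) fails; (⇐) holds.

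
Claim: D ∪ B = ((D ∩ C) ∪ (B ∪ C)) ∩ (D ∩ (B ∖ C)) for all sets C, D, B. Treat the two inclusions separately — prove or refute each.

The sets are not equal: only the reverse inclusion holds.

(⊆) This inclusion fails. Take C = ∅, D = {1}, B = ∅; then 1 ∈ D ∪ B but 1 ∉ ((D ∩ C) ∪ (B ∪ C)) ∩ (D ∩ (B ∖ C)).

(⊇) Let x ∈ ((D ∩ C) ∪ (B ∪ C)) ∩ (D ∩ (B ∖ C)). Then x ∈ D ∩ B and x ∉ C, from which x ∈ D ∪ B.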